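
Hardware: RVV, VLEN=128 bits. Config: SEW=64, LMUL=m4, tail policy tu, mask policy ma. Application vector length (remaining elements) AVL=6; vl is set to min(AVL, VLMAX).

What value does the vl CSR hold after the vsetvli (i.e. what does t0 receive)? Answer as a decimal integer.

lanes per group: 128·4/64 = 8
AVL=6 ≤ VLMAX=8, so vl = 6

vl = 6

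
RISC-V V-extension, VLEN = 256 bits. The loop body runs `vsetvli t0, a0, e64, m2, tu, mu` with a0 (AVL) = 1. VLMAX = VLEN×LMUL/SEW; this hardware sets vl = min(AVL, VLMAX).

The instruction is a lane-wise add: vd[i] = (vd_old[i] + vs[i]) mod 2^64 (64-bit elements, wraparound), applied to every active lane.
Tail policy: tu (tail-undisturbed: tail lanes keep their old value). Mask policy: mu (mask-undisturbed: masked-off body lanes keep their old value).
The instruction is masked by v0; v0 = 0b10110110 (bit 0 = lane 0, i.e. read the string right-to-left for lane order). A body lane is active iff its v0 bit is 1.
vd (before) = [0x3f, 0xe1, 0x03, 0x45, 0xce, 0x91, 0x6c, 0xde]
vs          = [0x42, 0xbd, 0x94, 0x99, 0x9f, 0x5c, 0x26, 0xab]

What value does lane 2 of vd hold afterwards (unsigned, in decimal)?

vd[2] = 3

VLMAX = VLEN×LMUL/SEW = 256×2/64 = 8
vl = min(AVL, VLMAX) = min(1, 8) = 1
vd[0] mask-off/keep -> 0x3f
vd[1] tail/keep -> 0xe1
vd[2] tail/keep -> 0x03
vd[3] tail/keep -> 0x45
vd[4] tail/keep -> 0xce
vd[5] tail/keep -> 0x91
vd[6] tail/keep -> 0x6c
vd[7] tail/keep -> 0xde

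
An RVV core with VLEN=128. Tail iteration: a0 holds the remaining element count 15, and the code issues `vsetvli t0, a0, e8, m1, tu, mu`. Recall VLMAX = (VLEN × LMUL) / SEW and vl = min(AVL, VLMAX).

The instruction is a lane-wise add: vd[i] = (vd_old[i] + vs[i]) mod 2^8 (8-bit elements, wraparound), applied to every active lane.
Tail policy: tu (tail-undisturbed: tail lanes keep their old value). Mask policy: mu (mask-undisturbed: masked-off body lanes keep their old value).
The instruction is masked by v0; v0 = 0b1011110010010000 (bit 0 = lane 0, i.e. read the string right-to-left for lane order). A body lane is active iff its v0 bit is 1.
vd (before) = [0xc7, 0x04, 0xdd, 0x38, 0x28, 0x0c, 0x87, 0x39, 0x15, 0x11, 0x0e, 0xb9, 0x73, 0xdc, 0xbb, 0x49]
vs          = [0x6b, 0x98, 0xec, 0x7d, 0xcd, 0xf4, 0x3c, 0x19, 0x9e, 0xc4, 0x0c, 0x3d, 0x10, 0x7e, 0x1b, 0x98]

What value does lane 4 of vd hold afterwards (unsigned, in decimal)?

VLMAX = (128 × 1) / 8 = 16 lanes
vl ← min(15, 16) = 15
  i=0: mask-off/keep → 199
  i=1: mask-off/keep → 4
  i=2: mask-off/keep → 221
  i=3: mask-off/keep → 56
  i=4: add(0x28,0xcd) → 245
  i=5: mask-off/keep → 12
  i=6: mask-off/keep → 135
  i=7: add(0x39,0x19) → 82
  i=8: mask-off/keep → 21
  i=9: mask-off/keep → 17
  i=10: add(0x0e,0x0c) → 26
  i=11: add(0xb9,0x3d) → 246
  i=12: add(0x73,0x10) → 131
  i=13: add(0xdc,0x7e) → 90
  i=14: mask-off/keep → 187
  i=15: tail/keep → 73

vd[4] = 245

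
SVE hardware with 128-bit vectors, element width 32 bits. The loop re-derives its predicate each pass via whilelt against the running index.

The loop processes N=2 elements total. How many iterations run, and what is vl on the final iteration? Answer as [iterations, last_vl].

[iterations, last_vl] = [1, 2]

128-bit reg / 32-bit elem → 4 lanes
iterations = ceil(2/4) = 1; final-pass vl = 2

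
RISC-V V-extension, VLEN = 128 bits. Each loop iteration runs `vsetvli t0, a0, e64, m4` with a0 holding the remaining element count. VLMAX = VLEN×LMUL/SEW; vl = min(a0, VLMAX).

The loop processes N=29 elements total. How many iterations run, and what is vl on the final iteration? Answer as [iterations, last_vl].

[iterations, last_vl] = [4, 5]

VLMAX = (128 × 4) / 64 = 8 lanes
29 elements at 8/iter → 4 passes, remainder 5 on the last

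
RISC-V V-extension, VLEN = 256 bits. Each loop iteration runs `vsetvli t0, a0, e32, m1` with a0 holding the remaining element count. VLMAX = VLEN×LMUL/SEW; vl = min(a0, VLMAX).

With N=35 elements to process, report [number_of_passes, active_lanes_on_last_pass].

[iterations, last_vl] = [5, 3]

lanes per group: 256·1/32 = 8
N=35: ⌈35/8⌉ = 5 iters; last vl = 35 − 4×8 = 3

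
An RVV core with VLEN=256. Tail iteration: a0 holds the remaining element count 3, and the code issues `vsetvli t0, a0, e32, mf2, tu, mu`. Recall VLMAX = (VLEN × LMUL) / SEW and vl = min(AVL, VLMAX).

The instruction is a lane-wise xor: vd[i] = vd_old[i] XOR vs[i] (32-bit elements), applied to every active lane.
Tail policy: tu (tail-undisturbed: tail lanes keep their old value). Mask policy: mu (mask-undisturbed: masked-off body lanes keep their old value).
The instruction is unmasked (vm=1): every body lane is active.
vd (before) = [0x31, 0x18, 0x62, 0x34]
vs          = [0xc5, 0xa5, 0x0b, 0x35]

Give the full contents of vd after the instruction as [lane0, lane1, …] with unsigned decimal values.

vd = [244, 189, 105, 52]

VLMAX = (256 × 1/2) / 32 = 4 lanes
vl = min(AVL, VLMAX) = min(3, 4) = 3
  i=0: xor(0x31,0xc5) → 244
  i=1: xor(0x18,0xa5) → 189
  i=2: xor(0x62,0x0b) → 105
  i=3: tail/keep → 52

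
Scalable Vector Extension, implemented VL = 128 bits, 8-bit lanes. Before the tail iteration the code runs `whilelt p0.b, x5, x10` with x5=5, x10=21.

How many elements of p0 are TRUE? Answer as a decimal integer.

register lanes = 128/8 = 16
whilelt: lane j active iff 5+j < 21 → j < 16 → 16 active

vl = 16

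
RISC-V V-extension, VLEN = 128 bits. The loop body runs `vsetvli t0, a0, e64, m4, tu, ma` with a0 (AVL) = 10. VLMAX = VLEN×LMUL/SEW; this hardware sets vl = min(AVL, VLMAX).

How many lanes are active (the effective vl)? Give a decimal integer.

lanes per group: 128·4/64 = 8
vl = min(AVL, VLMAX) = min(10, 8) = 8

vl = 8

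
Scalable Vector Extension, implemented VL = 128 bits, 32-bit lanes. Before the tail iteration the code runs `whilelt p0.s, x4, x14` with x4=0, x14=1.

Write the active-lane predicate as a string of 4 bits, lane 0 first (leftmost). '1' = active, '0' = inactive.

128-bit reg / 32-bit elem → 4 lanes
p0[j] = (0+j < 1); true for j=0..0 → 1 lanes set
bits (lane 0 leftmost): 1000

predicate = 1000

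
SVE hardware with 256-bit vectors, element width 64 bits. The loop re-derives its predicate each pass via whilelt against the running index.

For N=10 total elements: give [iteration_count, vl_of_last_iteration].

[iterations, last_vl] = [3, 2]

lane count: 256 div 64 = 4
10 elements at 4/iter → 3 passes, remainder 2 on the last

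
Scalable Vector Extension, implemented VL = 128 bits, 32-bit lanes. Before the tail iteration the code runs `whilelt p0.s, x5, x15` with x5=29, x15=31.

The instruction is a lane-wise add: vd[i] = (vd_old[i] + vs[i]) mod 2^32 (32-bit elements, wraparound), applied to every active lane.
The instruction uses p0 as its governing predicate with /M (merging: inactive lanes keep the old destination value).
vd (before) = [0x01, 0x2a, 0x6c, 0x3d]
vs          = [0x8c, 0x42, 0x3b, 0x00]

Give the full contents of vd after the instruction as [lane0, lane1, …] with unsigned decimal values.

vd = [141, 108, 108, 61]

lane count: 128 div 32 = 4
whilelt: lane j active iff 29+j < 31 → j < 2 → 2 active
  i=0: add(0x01,0x8c) → 141
  i=1: add(0x2a,0x42) → 108
  i=2: tail/keep → 108
  i=3: tail/keep → 61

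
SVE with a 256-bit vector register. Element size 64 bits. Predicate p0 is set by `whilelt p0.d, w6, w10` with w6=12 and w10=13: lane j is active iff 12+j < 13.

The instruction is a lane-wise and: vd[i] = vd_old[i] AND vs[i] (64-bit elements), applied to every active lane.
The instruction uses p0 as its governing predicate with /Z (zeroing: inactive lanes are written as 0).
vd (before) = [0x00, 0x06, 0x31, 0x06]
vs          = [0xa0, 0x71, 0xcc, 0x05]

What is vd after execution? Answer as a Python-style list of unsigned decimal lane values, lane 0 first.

256-bit reg / 64-bit elem → 4 lanes
whilelt: lane j active iff 12+j < 13 → j < 1 → 1 active
lane  0: and(0x00,0xa0) ⇒ 0x00
lane  1: tail/zero ⇒ 0x00
lane  2: tail/zero ⇒ 0x00
lane  3: tail/zero ⇒ 0x00

vd = [0, 0, 0, 0]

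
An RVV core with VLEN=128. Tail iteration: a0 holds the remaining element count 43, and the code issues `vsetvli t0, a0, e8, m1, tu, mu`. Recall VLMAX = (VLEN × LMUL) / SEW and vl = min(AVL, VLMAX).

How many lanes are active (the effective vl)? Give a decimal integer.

vl = 16

VLMAX = (128 × 1) / 8 = 16 lanes
vl ← min(43, 16) = 16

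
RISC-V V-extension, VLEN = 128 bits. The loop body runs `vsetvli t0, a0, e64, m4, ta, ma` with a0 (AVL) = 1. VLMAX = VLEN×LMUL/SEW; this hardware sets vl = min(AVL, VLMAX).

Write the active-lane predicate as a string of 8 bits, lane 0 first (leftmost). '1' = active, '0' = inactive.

VLMAX = (128 × 4) / 64 = 8 lanes
vl = min(AVL, VLMAX) = min(1, 8) = 1
bits (lane 0 leftmost): 10000000

predicate = 10000000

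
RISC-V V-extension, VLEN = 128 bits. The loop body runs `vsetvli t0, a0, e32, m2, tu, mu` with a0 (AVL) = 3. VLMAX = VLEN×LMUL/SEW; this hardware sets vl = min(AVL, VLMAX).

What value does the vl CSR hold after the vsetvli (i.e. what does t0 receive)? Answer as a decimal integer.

vl = 3

VLMAX = (128 × 2) / 32 = 8 lanes
AVL=3 ≤ VLMAX=8, so vl = 3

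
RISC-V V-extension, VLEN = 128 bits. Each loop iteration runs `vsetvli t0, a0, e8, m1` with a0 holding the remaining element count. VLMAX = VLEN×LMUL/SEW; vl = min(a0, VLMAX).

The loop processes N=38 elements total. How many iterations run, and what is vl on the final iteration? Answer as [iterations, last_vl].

VLMAX = VLEN×LMUL/SEW = 128×1/8 = 16
N=38: ⌈38/16⌉ = 3 iters; last vl = 38 − 2×16 = 6

[iterations, last_vl] = [3, 6]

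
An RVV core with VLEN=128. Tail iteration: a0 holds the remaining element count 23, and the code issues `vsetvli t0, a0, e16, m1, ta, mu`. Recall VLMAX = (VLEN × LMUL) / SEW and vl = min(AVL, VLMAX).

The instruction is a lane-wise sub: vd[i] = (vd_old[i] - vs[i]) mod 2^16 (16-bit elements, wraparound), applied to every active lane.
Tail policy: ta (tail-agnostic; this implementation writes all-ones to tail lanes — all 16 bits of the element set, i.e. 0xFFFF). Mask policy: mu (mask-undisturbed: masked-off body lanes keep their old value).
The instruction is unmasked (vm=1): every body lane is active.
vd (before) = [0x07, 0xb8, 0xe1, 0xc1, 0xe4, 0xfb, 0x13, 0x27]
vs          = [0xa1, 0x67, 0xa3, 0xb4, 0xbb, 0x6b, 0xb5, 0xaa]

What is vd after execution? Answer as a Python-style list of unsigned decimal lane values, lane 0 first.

VLMAX = (128 × 1) / 16 = 8 lanes
vl = min(AVL, VLMAX) = min(23, 8) = 8
  i=0: sub(0x07,0xa1) → 65382
  i=1: sub(0xb8,0x67) → 81
  i=2: sub(0xe1,0xa3) → 62
  i=3: sub(0xc1,0xb4) → 13
  i=4: sub(0xe4,0xbb) → 41
  i=5: sub(0xfb,0x6b) → 144
  i=6: sub(0x13,0xb5) → 65374
  i=7: sub(0x27,0xaa) → 65405

vd = [65382, 81, 62, 13, 41, 144, 65374, 65405]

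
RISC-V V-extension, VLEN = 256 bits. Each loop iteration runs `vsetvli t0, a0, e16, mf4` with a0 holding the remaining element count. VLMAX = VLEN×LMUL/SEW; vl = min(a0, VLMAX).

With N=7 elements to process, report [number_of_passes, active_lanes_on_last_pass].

[iterations, last_vl] = [2, 3]

VLMAX = (256 × 1/4) / 16 = 4 lanes
7 elements at 4/iter → 2 passes, remainder 3 on the last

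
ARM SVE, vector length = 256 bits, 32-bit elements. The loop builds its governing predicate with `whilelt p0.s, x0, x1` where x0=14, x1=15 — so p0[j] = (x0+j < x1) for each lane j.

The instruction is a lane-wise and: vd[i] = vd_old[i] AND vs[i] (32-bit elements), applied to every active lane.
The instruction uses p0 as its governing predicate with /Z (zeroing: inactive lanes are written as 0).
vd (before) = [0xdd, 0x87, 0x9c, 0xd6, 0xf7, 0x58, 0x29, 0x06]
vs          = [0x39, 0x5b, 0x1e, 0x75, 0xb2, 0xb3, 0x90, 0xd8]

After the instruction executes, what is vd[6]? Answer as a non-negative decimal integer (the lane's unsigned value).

register lanes = 256/32 = 8
p0[j] = (14+j < 15); true for j=0..0 → 1 lanes set
  i=0: and(0xdd,0x39) → 25
  i=1: tail/zero → 0
  i=2: tail/zero → 0
  i=3: tail/zero → 0
  i=4: tail/zero → 0
  i=5: tail/zero → 0
  i=6: tail/zero → 0
  i=7: tail/zero → 0

vd[6] = 0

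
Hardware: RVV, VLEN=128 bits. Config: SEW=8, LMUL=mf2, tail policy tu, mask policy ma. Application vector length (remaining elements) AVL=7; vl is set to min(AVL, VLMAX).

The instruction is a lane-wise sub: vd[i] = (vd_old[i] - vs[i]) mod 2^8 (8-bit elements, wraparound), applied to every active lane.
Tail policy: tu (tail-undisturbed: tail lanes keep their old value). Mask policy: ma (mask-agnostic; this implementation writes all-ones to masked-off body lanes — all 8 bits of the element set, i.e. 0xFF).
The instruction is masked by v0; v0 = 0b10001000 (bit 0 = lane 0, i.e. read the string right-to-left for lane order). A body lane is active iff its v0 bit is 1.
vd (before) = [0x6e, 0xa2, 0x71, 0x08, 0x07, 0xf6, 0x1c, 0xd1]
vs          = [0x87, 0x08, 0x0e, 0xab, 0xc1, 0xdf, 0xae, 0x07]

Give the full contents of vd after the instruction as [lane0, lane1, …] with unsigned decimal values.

lanes per group: 128·1/2/8 = 8
AVL=7 ≤ VLMAX=8, so vl = 7
vd[0] mask-off/ones -> 0xff
vd[1] mask-off/ones -> 0xff
vd[2] mask-off/ones -> 0xff
vd[3] sub(0x08,0xab) -> 0x5d
vd[4] mask-off/ones -> 0xff
vd[5] mask-off/ones -> 0xff
vd[6] mask-off/ones -> 0xff
vd[7] tail/keep -> 0xd1

vd = [255, 255, 255, 93, 255, 255, 255, 209]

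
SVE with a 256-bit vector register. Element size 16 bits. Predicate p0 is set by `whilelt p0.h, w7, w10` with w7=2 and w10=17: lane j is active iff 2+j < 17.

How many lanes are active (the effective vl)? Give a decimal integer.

lane count: 256 div 16 = 16
whilelt: lane j active iff 2+j < 17 → j < 15 → 15 active

vl = 15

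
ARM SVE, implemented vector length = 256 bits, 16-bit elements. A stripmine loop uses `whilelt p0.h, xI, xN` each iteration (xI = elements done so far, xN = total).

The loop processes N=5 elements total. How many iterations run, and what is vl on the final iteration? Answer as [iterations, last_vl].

[iterations, last_vl] = [1, 5]

lane count: 256 div 16 = 16
iterations = ceil(5/16) = 1; final-pass vl = 5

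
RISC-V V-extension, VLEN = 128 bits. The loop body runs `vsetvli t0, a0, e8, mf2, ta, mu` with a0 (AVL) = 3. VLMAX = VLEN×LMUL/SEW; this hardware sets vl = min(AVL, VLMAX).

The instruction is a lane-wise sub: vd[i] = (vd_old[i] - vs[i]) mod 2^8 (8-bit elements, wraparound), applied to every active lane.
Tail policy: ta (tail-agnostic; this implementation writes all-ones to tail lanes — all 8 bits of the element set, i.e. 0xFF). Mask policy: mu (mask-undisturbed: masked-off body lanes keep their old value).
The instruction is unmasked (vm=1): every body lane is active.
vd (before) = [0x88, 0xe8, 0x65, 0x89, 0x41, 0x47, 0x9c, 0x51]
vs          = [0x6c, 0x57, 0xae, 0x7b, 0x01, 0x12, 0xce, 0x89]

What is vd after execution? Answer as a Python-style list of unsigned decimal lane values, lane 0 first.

vd = [28, 145, 183, 255, 255, 255, 255, 255]

VLMAX = (128 × 1/2) / 8 = 8 lanes
AVL=3 ≤ VLMAX=8, so vl = 3
vd[0] sub(0x88,0x6c) -> 0x1c
vd[1] sub(0xe8,0x57) -> 0x91
vd[2] sub(0x65,0xae) -> 0xb7
vd[3] tail/ones -> 0xff
vd[4] tail/ones -> 0xff
vd[5] tail/ones -> 0xff
vd[6] tail/ones -> 0xff
vd[7] tail/ones -> 0xff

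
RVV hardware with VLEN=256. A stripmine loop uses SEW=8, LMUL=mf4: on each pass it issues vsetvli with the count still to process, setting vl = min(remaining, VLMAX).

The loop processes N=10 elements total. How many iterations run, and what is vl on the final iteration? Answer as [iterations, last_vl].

VLMAX = (256 × 1/4) / 8 = 8 lanes
iterations = ceil(10/8) = 2; final-pass vl = 2

[iterations, last_vl] = [2, 2]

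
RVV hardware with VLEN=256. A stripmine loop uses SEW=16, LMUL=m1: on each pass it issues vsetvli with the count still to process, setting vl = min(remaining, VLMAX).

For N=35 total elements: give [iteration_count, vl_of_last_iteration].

[iterations, last_vl] = [3, 3]

VLMAX = (256 × 1) / 16 = 16 lanes
N=35: ⌈35/16⌉ = 3 iters; last vl = 35 − 2×16 = 3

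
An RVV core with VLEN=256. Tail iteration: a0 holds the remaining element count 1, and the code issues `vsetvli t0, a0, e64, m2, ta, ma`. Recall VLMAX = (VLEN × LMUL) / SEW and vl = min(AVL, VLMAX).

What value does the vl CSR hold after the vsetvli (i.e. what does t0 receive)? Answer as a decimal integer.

VLMAX = VLEN×LMUL/SEW = 256×2/64 = 8
AVL=1 ≤ VLMAX=8, so vl = 1

vl = 1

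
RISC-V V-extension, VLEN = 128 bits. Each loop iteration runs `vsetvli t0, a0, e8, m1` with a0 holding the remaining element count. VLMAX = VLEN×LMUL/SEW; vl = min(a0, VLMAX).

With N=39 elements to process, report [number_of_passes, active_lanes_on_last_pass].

VLMAX = VLEN×LMUL/SEW = 128×1/8 = 16
N=39: ⌈39/16⌉ = 3 iters; last vl = 39 − 2×16 = 7

[iterations, last_vl] = [3, 7]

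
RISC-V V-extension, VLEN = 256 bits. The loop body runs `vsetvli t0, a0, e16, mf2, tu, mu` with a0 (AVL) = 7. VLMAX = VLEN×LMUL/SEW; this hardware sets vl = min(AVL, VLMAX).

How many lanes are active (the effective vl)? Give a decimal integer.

lanes per group: 256·1/2/16 = 8
vl ← min(7, 8) = 7

vl = 7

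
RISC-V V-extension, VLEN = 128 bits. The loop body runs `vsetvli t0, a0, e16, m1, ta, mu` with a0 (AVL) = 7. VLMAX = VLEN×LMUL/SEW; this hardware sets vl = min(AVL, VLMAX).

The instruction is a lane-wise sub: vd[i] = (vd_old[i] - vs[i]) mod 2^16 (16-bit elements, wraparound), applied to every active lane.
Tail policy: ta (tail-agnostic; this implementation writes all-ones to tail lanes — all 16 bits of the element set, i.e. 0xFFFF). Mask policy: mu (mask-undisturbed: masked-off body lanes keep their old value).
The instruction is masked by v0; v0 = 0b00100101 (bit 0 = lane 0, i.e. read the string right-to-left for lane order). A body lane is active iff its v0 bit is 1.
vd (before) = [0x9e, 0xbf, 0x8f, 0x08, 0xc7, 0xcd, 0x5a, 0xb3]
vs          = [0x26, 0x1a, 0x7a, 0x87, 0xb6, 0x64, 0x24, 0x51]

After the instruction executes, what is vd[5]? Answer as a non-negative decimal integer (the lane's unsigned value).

vd[5] = 105

VLMAX = VLEN×LMUL/SEW = 128×1/16 = 8
vl ← min(7, 8) = 7
  i=0: sub(0x9e,0x26) → 120
  i=1: mask-off/keep → 191
  i=2: sub(0x8f,0x7a) → 21
  i=3: mask-off/keep → 8
  i=4: mask-off/keep → 199
  i=5: sub(0xcd,0x64) → 105
  i=6: mask-off/keep → 90
  i=7: tail/ones → 65535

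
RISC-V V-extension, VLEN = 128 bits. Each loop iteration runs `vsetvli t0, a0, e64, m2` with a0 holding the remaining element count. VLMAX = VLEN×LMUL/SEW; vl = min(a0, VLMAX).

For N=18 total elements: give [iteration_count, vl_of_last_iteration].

VLMAX = (128 × 2) / 64 = 4 lanes
18 elements at 4/iter → 5 passes, remainder 2 on the last

[iterations, last_vl] = [5, 2]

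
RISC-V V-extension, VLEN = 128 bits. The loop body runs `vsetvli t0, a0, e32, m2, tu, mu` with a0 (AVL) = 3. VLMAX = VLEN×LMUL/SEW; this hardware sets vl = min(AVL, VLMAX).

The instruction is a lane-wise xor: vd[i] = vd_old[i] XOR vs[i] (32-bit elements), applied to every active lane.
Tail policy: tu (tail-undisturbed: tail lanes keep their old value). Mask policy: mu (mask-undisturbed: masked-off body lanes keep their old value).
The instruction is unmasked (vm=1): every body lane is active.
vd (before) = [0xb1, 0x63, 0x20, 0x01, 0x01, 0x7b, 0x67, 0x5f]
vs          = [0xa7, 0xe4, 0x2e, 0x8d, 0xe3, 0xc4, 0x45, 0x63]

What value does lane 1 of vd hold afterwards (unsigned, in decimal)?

vd[1] = 135

VLMAX = (128 × 2) / 32 = 8 lanes
vl ← min(3, 8) = 3
[0] xor(0xb1,0xa7) = 0x16
[1] xor(0x63,0xe4) = 0x87
[2] xor(0x20,0x2e) = 0x0e
[3] tail/keep = 0x01
[4] tail/keep = 0x01
[5] tail/keep = 0x7b
[6] tail/keep = 0x67
[7] tail/keep = 0x5f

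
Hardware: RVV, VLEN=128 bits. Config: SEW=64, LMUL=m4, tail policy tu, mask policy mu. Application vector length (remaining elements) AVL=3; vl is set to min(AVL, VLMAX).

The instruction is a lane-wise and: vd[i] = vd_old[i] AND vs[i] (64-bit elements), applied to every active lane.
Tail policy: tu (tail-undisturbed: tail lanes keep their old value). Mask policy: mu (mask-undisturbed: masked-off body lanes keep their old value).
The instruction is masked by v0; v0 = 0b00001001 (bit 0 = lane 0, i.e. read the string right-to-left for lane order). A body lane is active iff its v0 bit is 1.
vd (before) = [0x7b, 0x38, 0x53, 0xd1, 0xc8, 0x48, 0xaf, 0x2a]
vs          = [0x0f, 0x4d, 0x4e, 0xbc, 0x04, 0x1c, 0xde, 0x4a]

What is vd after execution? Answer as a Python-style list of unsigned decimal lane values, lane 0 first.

vd = [11, 56, 83, 209, 200, 72, 175, 42]

VLMAX = (128 × 4) / 64 = 8 lanes
vl = min(AVL, VLMAX) = min(3, 8) = 3
  i=0: and(0x7b,0x0f) → 11
  i=1: mask-off/keep → 56
  i=2: mask-off/keep → 83
  i=3: tail/keep → 209
  i=4: tail/keep → 200
  i=5: tail/keep → 72
  i=6: tail/keep → 175
  i=7: tail/keep → 42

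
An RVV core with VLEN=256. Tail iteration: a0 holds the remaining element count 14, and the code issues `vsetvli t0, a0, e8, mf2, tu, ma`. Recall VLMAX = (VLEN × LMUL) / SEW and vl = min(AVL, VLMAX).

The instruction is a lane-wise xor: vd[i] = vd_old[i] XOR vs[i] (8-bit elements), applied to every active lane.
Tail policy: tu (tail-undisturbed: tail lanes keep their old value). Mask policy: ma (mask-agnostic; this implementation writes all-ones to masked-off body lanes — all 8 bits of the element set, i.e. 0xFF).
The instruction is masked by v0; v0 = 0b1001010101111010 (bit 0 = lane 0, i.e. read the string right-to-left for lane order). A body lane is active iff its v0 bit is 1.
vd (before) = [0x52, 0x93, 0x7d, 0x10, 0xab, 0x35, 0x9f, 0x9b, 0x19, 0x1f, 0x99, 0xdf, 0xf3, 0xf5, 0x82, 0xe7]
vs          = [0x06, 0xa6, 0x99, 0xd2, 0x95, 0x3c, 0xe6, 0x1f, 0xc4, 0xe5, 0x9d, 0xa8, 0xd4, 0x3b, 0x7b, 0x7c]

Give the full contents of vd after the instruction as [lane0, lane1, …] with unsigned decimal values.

lanes per group: 256·1/2/8 = 16
vl ← min(14, 16) = 14
  i=0: mask-off/ones → 255
  i=1: xor(0x93,0xa6) → 53
  i=2: mask-off/ones → 255
  i=3: xor(0x10,0xd2) → 194
  i=4: xor(0xab,0x95) → 62
  i=5: xor(0x35,0x3c) → 9
  i=6: xor(0x9f,0xe6) → 121
  i=7: mask-off/ones → 255
  i=8: xor(0x19,0xc4) → 221
  i=9: mask-off/ones → 255
  i=10: xor(0x99,0x9d) → 4
  i=11: mask-off/ones → 255
  i=12: xor(0xf3,0xd4) → 39
  i=13: mask-off/ones → 255
  i=14: tail/keep → 130
  i=15: tail/keep → 231

vd = [255, 53, 255, 194, 62, 9, 121, 255, 221, 255, 4, 255, 39, 255, 130, 231]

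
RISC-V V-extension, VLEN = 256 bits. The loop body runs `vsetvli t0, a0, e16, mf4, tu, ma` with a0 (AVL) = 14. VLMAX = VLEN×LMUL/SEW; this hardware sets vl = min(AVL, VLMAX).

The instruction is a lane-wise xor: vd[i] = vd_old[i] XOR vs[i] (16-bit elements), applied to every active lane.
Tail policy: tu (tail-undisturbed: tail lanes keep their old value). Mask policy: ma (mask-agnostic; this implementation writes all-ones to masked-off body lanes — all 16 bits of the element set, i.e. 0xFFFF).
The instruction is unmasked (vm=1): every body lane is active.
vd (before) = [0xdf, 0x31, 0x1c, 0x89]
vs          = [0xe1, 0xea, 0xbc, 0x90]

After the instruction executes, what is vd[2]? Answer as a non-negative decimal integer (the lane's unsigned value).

lanes per group: 256·1/4/16 = 4
vl = min(AVL, VLMAX) = min(14, 4) = 4
lane  0: xor(0xdf,0xe1) ⇒ 0x3e
lane  1: xor(0x31,0xea) ⇒ 0xdb
lane  2: xor(0x1c,0xbc) ⇒ 0xa0
lane  3: xor(0x89,0x90) ⇒ 0x19

vd[2] = 160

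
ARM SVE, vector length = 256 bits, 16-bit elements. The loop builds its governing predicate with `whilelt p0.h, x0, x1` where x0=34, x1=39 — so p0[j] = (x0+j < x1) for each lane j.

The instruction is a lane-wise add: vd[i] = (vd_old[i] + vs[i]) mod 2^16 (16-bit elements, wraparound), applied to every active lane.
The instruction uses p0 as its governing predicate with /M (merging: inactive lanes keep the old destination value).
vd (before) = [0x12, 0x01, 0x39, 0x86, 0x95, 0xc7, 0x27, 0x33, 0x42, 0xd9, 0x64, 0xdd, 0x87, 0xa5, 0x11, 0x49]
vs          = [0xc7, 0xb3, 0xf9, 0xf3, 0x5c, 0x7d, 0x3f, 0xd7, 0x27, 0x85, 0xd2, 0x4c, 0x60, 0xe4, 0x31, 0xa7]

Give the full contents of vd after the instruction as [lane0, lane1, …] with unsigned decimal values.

vd = [217, 180, 306, 377, 241, 199, 39, 51, 66, 217, 100, 221, 135, 165, 17, 73]

lane count: 256 div 16 = 16
active while 34+j < 39, i.e. j ∈ [0,5) capped at 16 ⇒ 5
lane  0: add(0x12,0xc7) ⇒ 0xd9
lane  1: add(0x01,0xb3) ⇒ 0xb4
lane  2: add(0x39,0xf9) ⇒ 0x132
lane  3: add(0x86,0xf3) ⇒ 0x179
lane  4: add(0x95,0x5c) ⇒ 0xf1
lane  5: tail/keep ⇒ 0xc7
lane  6: tail/keep ⇒ 0x27
lane  7: tail/keep ⇒ 0x33
lane  8: tail/keep ⇒ 0x42
lane  9: tail/keep ⇒ 0xd9
lane 10: tail/keep ⇒ 0x64
lane 11: tail/keep ⇒ 0xdd
lane 12: tail/keep ⇒ 0x87
lane 13: tail/keep ⇒ 0xa5
lane 14: tail/keep ⇒ 0x11
lane 15: tail/keep ⇒ 0x49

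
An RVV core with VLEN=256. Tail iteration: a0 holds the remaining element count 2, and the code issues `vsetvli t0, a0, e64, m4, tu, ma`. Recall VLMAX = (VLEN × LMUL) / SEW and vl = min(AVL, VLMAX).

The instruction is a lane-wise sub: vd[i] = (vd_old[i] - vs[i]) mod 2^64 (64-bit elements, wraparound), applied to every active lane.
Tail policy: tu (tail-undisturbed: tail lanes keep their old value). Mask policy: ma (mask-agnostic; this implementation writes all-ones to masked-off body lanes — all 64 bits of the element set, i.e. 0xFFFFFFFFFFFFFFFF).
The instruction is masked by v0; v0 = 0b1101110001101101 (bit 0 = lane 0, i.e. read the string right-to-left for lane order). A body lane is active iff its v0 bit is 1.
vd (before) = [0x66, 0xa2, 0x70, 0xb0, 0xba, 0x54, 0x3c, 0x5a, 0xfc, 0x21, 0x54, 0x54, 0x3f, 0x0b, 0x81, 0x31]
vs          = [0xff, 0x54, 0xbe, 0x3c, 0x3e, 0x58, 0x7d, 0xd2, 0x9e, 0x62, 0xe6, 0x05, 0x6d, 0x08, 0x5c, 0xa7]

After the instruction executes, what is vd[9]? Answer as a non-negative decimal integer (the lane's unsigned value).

vd[9] = 33

VLMAX = VLEN×LMUL/SEW = 256×4/64 = 16
AVL=2 ≤ VLMAX=16, so vl = 2
vd[0] sub(0x66,0xff) -> 0xffffffffffffff67
vd[1] mask-off/ones -> 0xffffffffffffffff
vd[2] tail/keep -> 0x70
vd[3] tail/keep -> 0xb0
vd[4] tail/keep -> 0xba
vd[5] tail/keep -> 0x54
vd[6] tail/keep -> 0x3c
vd[7] tail/keep -> 0x5a
vd[8] tail/keep -> 0xfc
vd[9] tail/keep -> 0x21
vd[10] tail/keep -> 0x54
vd[11] tail/keep -> 0x54
vd[12] tail/keep -> 0x3f
vd[13] tail/keep -> 0x0b
vd[14] tail/keep -> 0x81
vd[15] tail/keep -> 0x31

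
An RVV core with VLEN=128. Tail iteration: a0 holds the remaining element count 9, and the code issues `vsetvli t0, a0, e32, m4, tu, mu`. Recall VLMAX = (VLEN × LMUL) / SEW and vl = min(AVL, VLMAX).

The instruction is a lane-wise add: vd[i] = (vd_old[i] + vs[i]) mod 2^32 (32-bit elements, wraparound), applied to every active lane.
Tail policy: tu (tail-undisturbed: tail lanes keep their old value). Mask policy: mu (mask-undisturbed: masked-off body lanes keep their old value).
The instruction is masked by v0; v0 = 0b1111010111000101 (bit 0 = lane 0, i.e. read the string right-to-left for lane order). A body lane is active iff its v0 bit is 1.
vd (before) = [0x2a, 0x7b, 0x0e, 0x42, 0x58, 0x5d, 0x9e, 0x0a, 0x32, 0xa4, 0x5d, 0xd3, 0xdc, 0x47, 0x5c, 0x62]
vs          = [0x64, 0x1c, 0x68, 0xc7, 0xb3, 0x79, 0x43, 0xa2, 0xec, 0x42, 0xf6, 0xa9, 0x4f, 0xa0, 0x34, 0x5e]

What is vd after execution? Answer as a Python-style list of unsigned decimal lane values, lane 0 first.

vd = [142, 123, 118, 66, 88, 93, 225, 172, 286, 164, 93, 211, 220, 71, 92, 98]

lanes per group: 128·4/32 = 16
vl ← min(9, 16) = 9
  i=0: add(0x2a,0x64) → 142
  i=1: mask-off/keep → 123
  i=2: add(0x0e,0x68) → 118
  i=3: mask-off/keep → 66
  i=4: mask-off/keep → 88
  i=5: mask-off/keep → 93
  i=6: add(0x9e,0x43) → 225
  i=7: add(0x0a,0xa2) → 172
  i=8: add(0x32,0xec) → 286
  i=9: tail/keep → 164
  i=10: tail/keep → 93
  i=11: tail/keep → 211
  i=12: tail/keep → 220
  i=13: tail/keep → 71
  i=14: tail/keep → 92
  i=15: tail/keep → 98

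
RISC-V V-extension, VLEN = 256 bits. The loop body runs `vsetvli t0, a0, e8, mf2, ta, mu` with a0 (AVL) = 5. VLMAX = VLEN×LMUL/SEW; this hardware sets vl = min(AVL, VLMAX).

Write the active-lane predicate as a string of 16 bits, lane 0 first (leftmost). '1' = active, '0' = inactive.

predicate = 1111100000000000

VLMAX = VLEN×LMUL/SEW = 256×1/2/8 = 16
vl ← min(5, 16) = 5
bits (lane 0 leftmost): 1111100000000000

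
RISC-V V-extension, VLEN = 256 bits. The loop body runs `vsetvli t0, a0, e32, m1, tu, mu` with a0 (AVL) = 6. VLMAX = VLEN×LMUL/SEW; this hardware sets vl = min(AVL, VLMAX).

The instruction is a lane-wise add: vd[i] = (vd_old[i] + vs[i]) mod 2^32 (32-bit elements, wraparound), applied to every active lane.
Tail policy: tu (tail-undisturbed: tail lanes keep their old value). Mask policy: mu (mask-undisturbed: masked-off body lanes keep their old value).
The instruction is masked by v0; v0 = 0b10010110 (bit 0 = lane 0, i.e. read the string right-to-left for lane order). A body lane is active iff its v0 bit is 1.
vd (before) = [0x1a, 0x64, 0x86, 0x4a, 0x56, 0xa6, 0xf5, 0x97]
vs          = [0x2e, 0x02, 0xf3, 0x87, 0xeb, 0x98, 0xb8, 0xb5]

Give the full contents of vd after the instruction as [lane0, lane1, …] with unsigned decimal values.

VLMAX = VLEN×LMUL/SEW = 256×1/32 = 8
vl ← min(6, 8) = 6
lane  0: mask-off/keep ⇒ 0x1a
lane  1: add(0x64,0x02) ⇒ 0x66
lane  2: add(0x86,0xf3) ⇒ 0x179
lane  3: mask-off/keep ⇒ 0x4a
lane  4: add(0x56,0xeb) ⇒ 0x141
lane  5: mask-off/keep ⇒ 0xa6
lane  6: tail/keep ⇒ 0xf5
lane  7: tail/keep ⇒ 0x97

vd = [26, 102, 377, 74, 321, 166, 245, 151]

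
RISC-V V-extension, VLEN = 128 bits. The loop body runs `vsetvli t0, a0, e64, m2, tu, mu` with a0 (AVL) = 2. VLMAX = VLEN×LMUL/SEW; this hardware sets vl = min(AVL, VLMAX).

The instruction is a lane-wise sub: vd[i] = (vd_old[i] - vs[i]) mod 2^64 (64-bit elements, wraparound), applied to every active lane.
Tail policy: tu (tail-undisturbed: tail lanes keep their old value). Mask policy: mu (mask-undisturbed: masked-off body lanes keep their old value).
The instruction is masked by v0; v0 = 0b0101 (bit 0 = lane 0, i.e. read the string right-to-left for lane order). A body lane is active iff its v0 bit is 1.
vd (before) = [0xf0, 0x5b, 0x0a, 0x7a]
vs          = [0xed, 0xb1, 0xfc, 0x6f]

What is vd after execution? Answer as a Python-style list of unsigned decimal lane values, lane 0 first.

vd = [3, 91, 10, 122]

lanes per group: 128·2/64 = 4
vl = min(AVL, VLMAX) = min(2, 4) = 2
lane  0: sub(0xf0,0xed) ⇒ 0x03
lane  1: mask-off/keep ⇒ 0x5b
lane  2: tail/keep ⇒ 0x0a
lane  3: tail/keep ⇒ 0x7a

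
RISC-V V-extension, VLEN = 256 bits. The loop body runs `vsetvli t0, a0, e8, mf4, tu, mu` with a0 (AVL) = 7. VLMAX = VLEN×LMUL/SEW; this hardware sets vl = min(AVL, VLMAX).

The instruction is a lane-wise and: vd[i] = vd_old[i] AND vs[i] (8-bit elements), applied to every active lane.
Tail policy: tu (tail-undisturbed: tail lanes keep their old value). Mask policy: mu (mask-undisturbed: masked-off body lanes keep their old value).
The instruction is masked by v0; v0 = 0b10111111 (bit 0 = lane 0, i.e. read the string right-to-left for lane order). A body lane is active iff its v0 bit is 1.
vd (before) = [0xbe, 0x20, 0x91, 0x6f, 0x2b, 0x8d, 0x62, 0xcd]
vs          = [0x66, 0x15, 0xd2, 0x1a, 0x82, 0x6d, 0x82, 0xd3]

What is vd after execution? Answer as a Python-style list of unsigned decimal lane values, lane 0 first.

lanes per group: 256·1/4/8 = 8
AVL=7 ≤ VLMAX=8, so vl = 7
vd[0] and(0xbe,0x66) -> 0x26
vd[1] and(0x20,0x15) -> 0x00
vd[2] and(0x91,0xd2) -> 0x90
vd[3] and(0x6f,0x1a) -> 0x0a
vd[4] and(0x2b,0x82) -> 0x02
vd[5] and(0x8d,0x6d) -> 0x0d
vd[6] mask-off/keep -> 0x62
vd[7] tail/keep -> 0xcd

vd = [38, 0, 144, 10, 2, 13, 98, 205]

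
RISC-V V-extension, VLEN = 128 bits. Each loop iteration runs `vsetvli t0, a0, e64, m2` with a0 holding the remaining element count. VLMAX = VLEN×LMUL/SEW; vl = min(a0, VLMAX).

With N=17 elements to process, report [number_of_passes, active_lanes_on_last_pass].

[iterations, last_vl] = [5, 1]

VLMAX = (128 × 2) / 64 = 4 lanes
iterations = ceil(17/4) = 5; final-pass vl = 1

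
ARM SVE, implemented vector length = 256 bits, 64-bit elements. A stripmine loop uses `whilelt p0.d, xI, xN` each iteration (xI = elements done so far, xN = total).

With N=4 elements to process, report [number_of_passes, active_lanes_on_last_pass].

register lanes = 256/64 = 4
4 elements at 4/iter → 1 passes, remainder 4 on the last

[iterations, last_vl] = [1, 4]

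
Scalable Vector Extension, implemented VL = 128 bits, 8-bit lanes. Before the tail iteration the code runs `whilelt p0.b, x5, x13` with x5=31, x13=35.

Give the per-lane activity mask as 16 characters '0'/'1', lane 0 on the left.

register lanes = 128/8 = 16
whilelt: lane j active iff 31+j < 35 → j < 4 → 4 active
bits (lane 0 leftmost): 1111000000000000

predicate = 1111000000000000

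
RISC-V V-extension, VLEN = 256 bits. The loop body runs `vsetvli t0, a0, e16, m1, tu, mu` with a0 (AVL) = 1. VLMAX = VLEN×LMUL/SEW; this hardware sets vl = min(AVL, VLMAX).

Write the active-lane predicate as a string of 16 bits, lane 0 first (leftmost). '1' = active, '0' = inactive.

lanes per group: 256·1/16 = 16
vl ← min(1, 16) = 1
bits (lane 0 leftmost): 1000000000000000

predicate = 1000000000000000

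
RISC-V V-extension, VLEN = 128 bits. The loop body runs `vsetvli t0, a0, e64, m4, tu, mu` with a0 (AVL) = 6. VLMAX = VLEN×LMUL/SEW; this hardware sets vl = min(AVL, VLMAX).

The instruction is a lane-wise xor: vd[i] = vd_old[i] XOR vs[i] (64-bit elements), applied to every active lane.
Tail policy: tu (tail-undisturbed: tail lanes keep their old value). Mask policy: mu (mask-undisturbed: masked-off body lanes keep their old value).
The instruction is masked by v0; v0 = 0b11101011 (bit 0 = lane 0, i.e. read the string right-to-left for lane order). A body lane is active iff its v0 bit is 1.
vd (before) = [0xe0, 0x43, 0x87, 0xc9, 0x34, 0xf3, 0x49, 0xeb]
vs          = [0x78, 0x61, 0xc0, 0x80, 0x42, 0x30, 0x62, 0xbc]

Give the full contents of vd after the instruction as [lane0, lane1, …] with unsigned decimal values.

lanes per group: 128·4/64 = 8
vl ← min(6, 8) = 6
[0] xor(0xe0,0x78) = 0x98
[1] xor(0x43,0x61) = 0x22
[2] mask-off/keep = 0x87
[3] xor(0xc9,0x80) = 0x49
[4] mask-off/keep = 0x34
[5] xor(0xf3,0x30) = 0xc3
[6] tail/keep = 0x49
[7] tail/keep = 0xeb

vd = [152, 34, 135, 73, 52, 195, 73, 235]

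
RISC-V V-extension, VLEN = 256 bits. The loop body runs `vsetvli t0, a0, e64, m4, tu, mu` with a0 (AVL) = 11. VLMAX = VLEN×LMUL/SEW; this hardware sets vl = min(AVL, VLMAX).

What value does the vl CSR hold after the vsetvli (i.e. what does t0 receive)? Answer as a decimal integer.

VLMAX = (256 × 4) / 64 = 16 lanes
AVL=11 ≤ VLMAX=16, so vl = 11

vl = 11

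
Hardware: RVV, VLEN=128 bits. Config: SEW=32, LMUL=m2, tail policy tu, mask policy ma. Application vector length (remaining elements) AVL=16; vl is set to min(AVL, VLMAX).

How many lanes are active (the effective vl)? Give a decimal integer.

vl = 8

lanes per group: 128·2/32 = 8
vl = min(AVL, VLMAX) = min(16, 8) = 8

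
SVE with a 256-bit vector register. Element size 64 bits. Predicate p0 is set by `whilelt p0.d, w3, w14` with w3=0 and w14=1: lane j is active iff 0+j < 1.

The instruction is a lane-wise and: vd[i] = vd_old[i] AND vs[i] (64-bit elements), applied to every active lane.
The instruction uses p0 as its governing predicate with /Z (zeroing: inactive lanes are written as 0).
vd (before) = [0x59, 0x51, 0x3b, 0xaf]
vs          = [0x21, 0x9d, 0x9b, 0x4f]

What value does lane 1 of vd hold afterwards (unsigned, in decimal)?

lane count: 256 div 64 = 4
p0[j] = (0+j < 1); true for j=0..0 → 1 lanes set
[0] and(0x59,0x21) = 0x01
[1] tail/zero = 0x00
[2] tail/zero = 0x00
[3] tail/zero = 0x00

vd[1] = 0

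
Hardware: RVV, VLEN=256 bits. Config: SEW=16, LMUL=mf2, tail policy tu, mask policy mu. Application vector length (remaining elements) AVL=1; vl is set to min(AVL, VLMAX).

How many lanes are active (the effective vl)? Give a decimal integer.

VLMAX = (256 × 1/2) / 16 = 8 lanes
vl = min(AVL, VLMAX) = min(1, 8) = 1

vl = 1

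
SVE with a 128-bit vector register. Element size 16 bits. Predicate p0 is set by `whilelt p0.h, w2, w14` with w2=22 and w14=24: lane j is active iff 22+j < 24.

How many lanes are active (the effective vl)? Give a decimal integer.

vl = 2

128-bit reg / 16-bit elem → 8 lanes
active while 22+j < 24, i.e. j ∈ [0,2) capped at 8 ⇒ 2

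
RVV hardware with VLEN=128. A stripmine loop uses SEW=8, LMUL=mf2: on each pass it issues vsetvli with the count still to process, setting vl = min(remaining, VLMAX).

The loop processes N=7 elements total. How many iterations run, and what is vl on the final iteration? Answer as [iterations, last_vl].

VLMAX = VLEN×LMUL/SEW = 128×1/2/8 = 8
7 elements at 8/iter → 1 passes, remainder 7 on the last

[iterations, last_vl] = [1, 7]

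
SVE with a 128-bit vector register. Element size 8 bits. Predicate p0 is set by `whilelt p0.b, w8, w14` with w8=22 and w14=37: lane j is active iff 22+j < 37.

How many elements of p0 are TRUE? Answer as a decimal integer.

register lanes = 128/8 = 16
active while 22+j < 37, i.e. j ∈ [0,15) capped at 16 ⇒ 15

vl = 15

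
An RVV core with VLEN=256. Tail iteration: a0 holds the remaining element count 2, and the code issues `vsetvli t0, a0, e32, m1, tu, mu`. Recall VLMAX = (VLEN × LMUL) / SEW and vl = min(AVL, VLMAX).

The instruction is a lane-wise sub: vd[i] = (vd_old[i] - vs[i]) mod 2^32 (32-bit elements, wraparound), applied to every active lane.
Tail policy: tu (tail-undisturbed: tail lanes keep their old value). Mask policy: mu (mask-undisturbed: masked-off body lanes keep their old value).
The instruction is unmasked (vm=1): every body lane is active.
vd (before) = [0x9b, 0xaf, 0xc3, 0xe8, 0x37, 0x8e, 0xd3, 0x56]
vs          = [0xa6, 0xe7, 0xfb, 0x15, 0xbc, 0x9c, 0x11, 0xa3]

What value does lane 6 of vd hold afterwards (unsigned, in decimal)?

VLMAX = (256 × 1) / 32 = 8 lanes
vl = min(AVL, VLMAX) = min(2, 8) = 2
lane  0: sub(0x9b,0xa6) ⇒ 0xfffffff5
lane  1: sub(0xaf,0xe7) ⇒ 0xffffffc8
lane  2: tail/keep ⇒ 0xc3
lane  3: tail/keep ⇒ 0xe8
lane  4: tail/keep ⇒ 0x37
lane  5: tail/keep ⇒ 0x8e
lane  6: tail/keep ⇒ 0xd3
lane  7: tail/keep ⇒ 0x56

vd[6] = 211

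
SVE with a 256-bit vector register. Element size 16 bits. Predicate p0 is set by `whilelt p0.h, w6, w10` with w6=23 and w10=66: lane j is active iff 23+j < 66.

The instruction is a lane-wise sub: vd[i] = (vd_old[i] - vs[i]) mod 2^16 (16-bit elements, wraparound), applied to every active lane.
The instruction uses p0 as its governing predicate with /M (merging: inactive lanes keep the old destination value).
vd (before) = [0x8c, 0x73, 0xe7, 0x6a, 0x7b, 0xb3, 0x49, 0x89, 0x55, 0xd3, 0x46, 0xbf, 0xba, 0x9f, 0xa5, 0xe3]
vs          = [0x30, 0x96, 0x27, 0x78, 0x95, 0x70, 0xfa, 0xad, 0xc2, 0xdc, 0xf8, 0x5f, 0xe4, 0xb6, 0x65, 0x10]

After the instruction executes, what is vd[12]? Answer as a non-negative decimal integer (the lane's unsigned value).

vd[12] = 65494

lane count: 256 div 16 = 16
whilelt: lane j active iff 23+j < 66 → j < 43 → 16 active
  i=0: sub(0x8c,0x30) → 92
  i=1: sub(0x73,0x96) → 65501
  i=2: sub(0xe7,0x27) → 192
  i=3: sub(0x6a,0x78) → 65522
  i=4: sub(0x7b,0x95) → 65510
  i=5: sub(0xb3,0x70) → 67
  i=6: sub(0x49,0xfa) → 65359
  i=7: sub(0x89,0xad) → 65500
  i=8: sub(0x55,0xc2) → 65427
  i=9: sub(0xd3,0xdc) → 65527
  i=10: sub(0x46,0xf8) → 65358
  i=11: sub(0xbf,0x5f) → 96
  i=12: sub(0xba,0xe4) → 65494
  i=13: sub(0x9f,0xb6) → 65513
  i=14: sub(0xa5,0x65) → 64
  i=15: sub(0xe3,0x10) → 211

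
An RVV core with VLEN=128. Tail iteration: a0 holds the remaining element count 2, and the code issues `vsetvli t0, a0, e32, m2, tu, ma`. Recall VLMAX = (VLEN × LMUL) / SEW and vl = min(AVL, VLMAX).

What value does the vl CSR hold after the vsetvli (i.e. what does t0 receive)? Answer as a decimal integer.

VLMAX = VLEN×LMUL/SEW = 128×2/32 = 8
AVL=2 ≤ VLMAX=8, so vl = 2

vl = 2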